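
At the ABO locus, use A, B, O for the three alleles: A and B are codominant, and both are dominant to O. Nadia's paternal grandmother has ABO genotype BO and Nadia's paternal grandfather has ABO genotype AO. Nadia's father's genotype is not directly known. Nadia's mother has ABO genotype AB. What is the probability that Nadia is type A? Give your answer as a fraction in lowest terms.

3/8

Nadia's father's ABO genotype from BO × AO: 1/4 AB, 1/4 AO, 1/4 BO, 1/4 OO.
Crossing each possibility with the mother AB and summing P(type A): 1/4·1/4 + 1/4·1/2 + 1/4·1/4 + 1/4·1/2 = 3/8.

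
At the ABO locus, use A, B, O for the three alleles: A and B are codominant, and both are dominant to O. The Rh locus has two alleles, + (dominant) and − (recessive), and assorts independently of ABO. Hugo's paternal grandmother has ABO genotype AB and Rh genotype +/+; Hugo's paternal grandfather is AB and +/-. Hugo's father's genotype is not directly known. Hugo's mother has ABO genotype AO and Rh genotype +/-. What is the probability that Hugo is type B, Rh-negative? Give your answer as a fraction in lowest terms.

1/32

Hugo's father's ABO genotype from AB × AB: 1/4 AA, 1/2 AB, 1/4 BB.
Crossing each possibility with the mother AO and summing P(type B): 1/4·0 + 1/2·1/4 + 1/4·1/2 = 1/4.
Similarly for Rh via the father's Rh distribution: P(Rh-) = 1/8.
Independent loci: 1/4 × 1/8 = 1/32.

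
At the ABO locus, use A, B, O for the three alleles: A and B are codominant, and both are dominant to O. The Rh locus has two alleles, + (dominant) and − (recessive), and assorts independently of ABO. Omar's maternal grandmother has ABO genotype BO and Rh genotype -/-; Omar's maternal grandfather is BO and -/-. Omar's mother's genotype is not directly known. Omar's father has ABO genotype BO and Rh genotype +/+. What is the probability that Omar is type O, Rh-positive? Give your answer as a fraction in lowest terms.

Omar's mother's ABO genotype from BO × BO: 1/4 BB, 1/2 BO, 1/4 OO.
Crossing each possibility with the father BO and summing P(type O): 1/4·0 + 1/2·1/4 + 1/4·1/2 = 1/4.
Similarly for Rh via the mother's Rh distribution: P(Rh+) = 1.
Independent loci: 1/4 × 1 = 1/4.

1/4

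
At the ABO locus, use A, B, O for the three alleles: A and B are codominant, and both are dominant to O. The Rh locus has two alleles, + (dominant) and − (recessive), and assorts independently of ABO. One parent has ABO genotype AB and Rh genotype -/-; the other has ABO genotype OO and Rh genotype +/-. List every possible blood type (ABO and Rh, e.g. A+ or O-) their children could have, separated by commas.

A+, A-, B+, B-

Gametes from AB × OO give offspring ABO genotypes AO, BO, i.e. phenotypes A, B.
Rh cross -/- × +/- → phenotypes Rh+, Rh-.
Combining independently: A+, A-, B+, B-.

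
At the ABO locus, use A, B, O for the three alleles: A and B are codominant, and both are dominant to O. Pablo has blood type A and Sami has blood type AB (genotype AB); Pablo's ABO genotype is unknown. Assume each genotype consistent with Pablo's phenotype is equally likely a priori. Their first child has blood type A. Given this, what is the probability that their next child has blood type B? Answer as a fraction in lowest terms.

1/8

Possible genotypes: Pablo ∈ {AA, AO}; Sami ∈ {AB}.
Weight each parental genotype pair by prior × P(type-A child):
  AA × AB: posterior weight 1/2; P(next child type B) = 0.
  AO × AB: posterior weight 1/2; P(next child type B) = 1/4.
Weighted sum = 1/8.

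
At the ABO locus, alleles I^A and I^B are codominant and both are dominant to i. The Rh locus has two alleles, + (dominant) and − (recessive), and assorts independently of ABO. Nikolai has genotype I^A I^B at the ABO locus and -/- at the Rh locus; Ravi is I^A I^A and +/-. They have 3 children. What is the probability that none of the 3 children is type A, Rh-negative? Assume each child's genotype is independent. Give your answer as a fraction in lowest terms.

27/64

ABO cross I^A I^B × I^A I^A → 1/2 A, 1/2 AB.
Rh cross -/- × +/- → 1/2 Rh+, 1/2 Rh-; so P(type A, Rh-negative) = 1/2 × 1/2 = 1/4 per child.
P(not type A, Rh-negative) = 3/4 for one child; (3/4)^3 = 27/64.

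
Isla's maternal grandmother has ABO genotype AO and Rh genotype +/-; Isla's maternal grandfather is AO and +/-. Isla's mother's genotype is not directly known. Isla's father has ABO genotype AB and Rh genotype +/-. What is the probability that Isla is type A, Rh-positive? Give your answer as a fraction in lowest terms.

Isla's mother's ABO genotype from AO × AO: 1/4 AA, 1/2 AO, 1/4 OO.
Crossing each possibility with the father AB and summing P(type A): 1/4·1/2 + 1/2·1/2 + 1/4·1/2 = 1/2.
Similarly for Rh via the mother's Rh distribution: P(Rh+) = 3/4.
Independent loci: 1/2 × 3/4 = 3/8.

3/8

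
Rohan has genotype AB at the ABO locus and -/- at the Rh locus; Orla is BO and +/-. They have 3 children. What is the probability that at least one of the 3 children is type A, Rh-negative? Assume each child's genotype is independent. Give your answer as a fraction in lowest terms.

169/512

ABO cross AB × BO → 1/4 A, 1/2 B, 1/4 AB.
Rh cross -/- × +/- → 1/2 Rh+, 1/2 Rh-; so P(type A, Rh-negative) = 1/4 × 1/2 = 1/8 per child.
P(none) = (7/8)^3 = 343/512; P(at least one) = 1 − 343/512 = 169/512.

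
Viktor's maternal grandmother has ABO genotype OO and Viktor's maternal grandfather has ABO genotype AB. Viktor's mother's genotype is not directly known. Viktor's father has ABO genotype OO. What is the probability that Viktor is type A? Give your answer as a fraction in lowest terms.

Viktor's mother's ABO genotype from OO × AB: 1/2 AO, 1/2 BO.
Crossing each possibility with the father OO and summing P(type A): 1/2·1/2 + 1/2·0 = 1/4.

1/4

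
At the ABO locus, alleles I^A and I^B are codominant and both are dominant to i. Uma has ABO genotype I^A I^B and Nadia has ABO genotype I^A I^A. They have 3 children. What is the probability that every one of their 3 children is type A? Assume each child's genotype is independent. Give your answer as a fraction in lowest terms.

ABO cross I^A I^B × I^A I^A → 1/2 A, 1/2 AB.
So P(type A) = 1/2 per child.
All 3 independent: (1/2)^3 = 1/8.

1/8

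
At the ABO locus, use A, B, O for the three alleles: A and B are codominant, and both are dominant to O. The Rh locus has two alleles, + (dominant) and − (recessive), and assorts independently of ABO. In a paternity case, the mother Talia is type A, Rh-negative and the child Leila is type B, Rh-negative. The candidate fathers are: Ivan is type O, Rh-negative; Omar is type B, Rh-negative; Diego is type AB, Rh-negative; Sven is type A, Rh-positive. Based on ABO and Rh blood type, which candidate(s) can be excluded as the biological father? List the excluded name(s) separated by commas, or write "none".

A candidate is excluded only if no genotype consistent with his phenotype could produce a type B, Rh-negative child with a type A, Rh-negative mother.
Ivan (type O, Rh-): no genotype consistent with that phenotype can produce a type-B Rh- child with a type-A mother.
Sven (type A, Rh+): no genotype consistent with that phenotype can produce a type-B Rh- child with a type-A mother.

Ivan, Sven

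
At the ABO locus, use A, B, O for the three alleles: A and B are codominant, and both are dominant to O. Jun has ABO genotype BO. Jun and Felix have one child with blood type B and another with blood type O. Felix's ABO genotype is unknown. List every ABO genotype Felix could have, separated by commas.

AO, BO, OO

For each candidate genotype of Felix, check whether crossing it with BO can produce every observed child phenotype.
  AA → possible child types {A, AB} ✗
  AB → possible child types {A, B, AB} ✗
  AO → possible child types {O, A, B, AB} ✓
  BB → possible child types {B} ✗
  BO → possible child types {O, B} ✓
  OO → possible child types {O, B} ✓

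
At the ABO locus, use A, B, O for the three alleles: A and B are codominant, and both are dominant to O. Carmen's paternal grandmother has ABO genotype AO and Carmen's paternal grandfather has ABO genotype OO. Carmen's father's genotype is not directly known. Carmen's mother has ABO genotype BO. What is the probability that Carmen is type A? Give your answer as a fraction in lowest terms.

Carmen's father's ABO genotype from AO × OO: 1/2 AO, 1/2 OO.
Crossing each possibility with the mother BO and summing P(type A): 1/2·1/4 + 1/2·0 = 1/8.

1/8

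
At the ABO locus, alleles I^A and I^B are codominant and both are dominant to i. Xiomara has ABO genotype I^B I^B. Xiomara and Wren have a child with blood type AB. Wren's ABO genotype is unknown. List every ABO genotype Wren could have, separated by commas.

For each candidate genotype of Wren, check whether crossing it with I^B I^B can produce every observed child phenotype.
  I^A I^A → possible child types {AB} ✓
  I^A I^B → possible child types {B, AB} ✓
  I^A i → possible child types {B, AB} ✓
  I^B I^B → possible child types {B} ✗
  I^B i → possible child types {B} ✗
  i i → possible child types {B} ✗

I^A I^A, I^A I^B, I^A i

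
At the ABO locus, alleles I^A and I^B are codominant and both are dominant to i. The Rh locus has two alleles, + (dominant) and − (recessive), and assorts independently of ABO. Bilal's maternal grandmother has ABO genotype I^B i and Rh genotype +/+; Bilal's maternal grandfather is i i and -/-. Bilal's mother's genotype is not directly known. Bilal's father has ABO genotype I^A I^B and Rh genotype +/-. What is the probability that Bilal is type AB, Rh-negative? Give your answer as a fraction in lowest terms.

1/32

Bilal's mother's ABO genotype from I^B i × i i: 1/2 I^B i, 1/2 i i.
Crossing each possibility with the father I^A I^B and summing P(type AB): 1/2·1/4 + 1/2·0 = 1/8.
Similarly for Rh via the mother's Rh distribution: P(Rh-) = 1/4.
Independent loci: 1/8 × 1/4 = 1/32.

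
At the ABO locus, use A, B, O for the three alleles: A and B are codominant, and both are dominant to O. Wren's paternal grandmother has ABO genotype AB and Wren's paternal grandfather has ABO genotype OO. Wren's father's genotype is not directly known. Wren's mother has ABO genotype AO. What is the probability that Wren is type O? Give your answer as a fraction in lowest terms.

Wren's father's ABO genotype from AB × OO: 1/2 AO, 1/2 BO.
Crossing each possibility with the mother AO and summing P(type O): 1/2·1/4 + 1/2·1/4 = 1/4.

1/4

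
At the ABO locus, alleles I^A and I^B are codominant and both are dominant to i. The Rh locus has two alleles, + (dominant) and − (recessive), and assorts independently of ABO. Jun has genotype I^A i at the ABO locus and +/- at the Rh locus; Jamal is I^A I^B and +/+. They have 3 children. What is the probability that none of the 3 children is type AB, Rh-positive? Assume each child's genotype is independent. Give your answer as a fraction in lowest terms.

27/64

ABO cross I^A i × I^A I^B → 1/2 A, 1/4 B, 1/4 AB.
Rh cross +/- × +/+ → 1 Rh+; so P(type AB, Rh-positive) = 1/4 × 1 = 1/4 per child.
P(not type AB, Rh-positive) = 3/4 for one child; (3/4)^3 = 27/64.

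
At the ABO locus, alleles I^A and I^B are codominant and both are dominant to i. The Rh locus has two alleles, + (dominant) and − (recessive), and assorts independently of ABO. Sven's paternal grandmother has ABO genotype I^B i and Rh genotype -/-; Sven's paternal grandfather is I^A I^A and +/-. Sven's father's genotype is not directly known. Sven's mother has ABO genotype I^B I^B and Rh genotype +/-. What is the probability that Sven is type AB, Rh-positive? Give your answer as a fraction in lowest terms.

5/16

Sven's father's ABO genotype from I^B i × I^A I^A: 1/2 I^A I^B, 1/2 I^A i.
Crossing each possibility with the mother I^B I^B and summing P(type AB): 1/2·1/2 + 1/2·1/2 = 1/2.
Similarly for Rh via the father's Rh distribution: P(Rh+) = 5/8.
Independent loci: 1/2 × 5/8 = 5/16.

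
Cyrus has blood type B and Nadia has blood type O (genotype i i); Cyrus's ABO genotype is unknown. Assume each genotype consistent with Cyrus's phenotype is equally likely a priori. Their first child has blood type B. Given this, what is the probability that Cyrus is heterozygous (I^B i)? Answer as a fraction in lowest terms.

Possible genotypes: Cyrus ∈ {I^B I^B, I^B i}; Nadia ∈ {i i}.
Weight each parental genotype pair by prior × P(type-B child):
  I^B I^B × i i: posterior weight 2/3.
  I^B i × i i: posterior weight 1/3.
Sum the posterior weight over pairs where Cyrus is I^B i: 1/3.

1/3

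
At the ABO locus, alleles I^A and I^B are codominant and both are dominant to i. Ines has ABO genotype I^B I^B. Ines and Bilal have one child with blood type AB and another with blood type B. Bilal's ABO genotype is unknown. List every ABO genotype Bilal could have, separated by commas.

For each candidate genotype of Bilal, check whether crossing it with I^B I^B can produce every observed child phenotype.
  I^A I^A → possible child types {AB} ✗
  I^A I^B → possible child types {B, AB} ✓
  I^A i → possible child types {B, AB} ✓
  I^B I^B → possible child types {B} ✗
  I^B i → possible child types {B} ✗
  i i → possible child types {B} ✗

I^A I^B, I^A i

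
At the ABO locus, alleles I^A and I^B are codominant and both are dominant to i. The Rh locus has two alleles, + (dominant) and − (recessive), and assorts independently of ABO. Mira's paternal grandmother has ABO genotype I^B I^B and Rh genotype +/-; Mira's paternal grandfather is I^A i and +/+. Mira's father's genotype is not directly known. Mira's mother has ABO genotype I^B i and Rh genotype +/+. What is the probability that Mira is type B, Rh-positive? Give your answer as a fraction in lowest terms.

5/8

Mira's father's ABO genotype from I^B I^B × I^A i: 1/2 I^A I^B, 1/2 I^B i.
Crossing each possibility with the mother I^B i and summing P(type B): 1/2·1/2 + 1/2·3/4 = 5/8.
Similarly for Rh via the father's Rh distribution: P(Rh+) = 1.
Independent loci: 5/8 × 1 = 5/8.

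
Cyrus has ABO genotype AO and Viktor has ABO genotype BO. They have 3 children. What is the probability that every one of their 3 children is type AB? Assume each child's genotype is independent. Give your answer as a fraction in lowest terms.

1/64

ABO cross AO × BO → 1/4 O, 1/4 A, 1/4 B, 1/4 AB.
So P(type AB) = 1/4 per child.
All 3 independent: (1/4)^3 = 1/64.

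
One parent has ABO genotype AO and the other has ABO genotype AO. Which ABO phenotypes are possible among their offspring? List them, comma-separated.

O, A

Gametes from AO × AO give offspring ABO genotypes AA, AO, OO, i.e. phenotypes O, A.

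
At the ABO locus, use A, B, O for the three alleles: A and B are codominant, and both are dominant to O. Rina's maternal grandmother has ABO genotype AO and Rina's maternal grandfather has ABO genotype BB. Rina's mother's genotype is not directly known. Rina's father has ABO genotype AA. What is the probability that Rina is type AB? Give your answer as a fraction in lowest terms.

Rina's mother's ABO genotype from AO × BB: 1/2 AB, 1/2 BO.
Crossing each possibility with the father AA and summing P(type AB): 1/2·1/2 + 1/2·1/2 = 1/2.

1/2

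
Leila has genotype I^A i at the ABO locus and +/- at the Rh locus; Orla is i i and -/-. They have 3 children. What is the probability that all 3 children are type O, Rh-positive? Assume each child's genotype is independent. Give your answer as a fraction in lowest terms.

1/64

ABO cross I^A i × i i → 1/2 O, 1/2 A.
Rh cross +/- × -/- → 1/2 Rh+, 1/2 Rh-; so P(type O, Rh-positive) = 1/2 × 1/2 = 1/4 per child.
All 3 independent: (1/4)^3 = 1/64.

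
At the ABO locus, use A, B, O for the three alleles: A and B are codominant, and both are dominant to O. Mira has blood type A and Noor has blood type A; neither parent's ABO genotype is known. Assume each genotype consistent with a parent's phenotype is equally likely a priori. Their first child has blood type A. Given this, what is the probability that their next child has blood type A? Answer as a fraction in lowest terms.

19/20

Possible genotypes: Mira ∈ {AA, AO}; Noor ∈ {AA, AO}.
Weight each parental genotype pair by prior × P(type-A child):
  AA × AA: posterior weight 4/15; P(next child type A) = 1.
  AA × AO: posterior weight 4/15; P(next child type A) = 1.
  AO × AA: posterior weight 4/15; P(next child type A) = 1.
  AO × AO: posterior weight 1/5; P(next child type A) = 3/4.
Weighted sum = 19/20.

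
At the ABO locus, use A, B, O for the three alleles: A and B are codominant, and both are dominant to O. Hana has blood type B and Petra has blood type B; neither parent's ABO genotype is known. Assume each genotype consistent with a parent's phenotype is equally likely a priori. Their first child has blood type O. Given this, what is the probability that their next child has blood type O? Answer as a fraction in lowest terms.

Possible genotypes: Hana ∈ {BB, BO}; Petra ∈ {BB, BO}.
Weight each parental genotype pair by prior × P(type-O child):
  BO × BO: posterior weight 1; P(next child type O) = 1/4.
Weighted sum = 1/4.

1/4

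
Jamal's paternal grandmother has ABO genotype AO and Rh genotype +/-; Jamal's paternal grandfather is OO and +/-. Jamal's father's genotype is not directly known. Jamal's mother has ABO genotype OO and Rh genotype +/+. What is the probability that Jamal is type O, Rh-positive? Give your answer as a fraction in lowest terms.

Jamal's father's ABO genotype from AO × OO: 1/2 AO, 1/2 OO.
Crossing each possibility with the mother OO and summing P(type O): 1/2·1/2 + 1/2·1 = 3/4.
Similarly for Rh via the father's Rh distribution: P(Rh+) = 1.
Independent loci: 3/4 × 1 = 3/4.

3/4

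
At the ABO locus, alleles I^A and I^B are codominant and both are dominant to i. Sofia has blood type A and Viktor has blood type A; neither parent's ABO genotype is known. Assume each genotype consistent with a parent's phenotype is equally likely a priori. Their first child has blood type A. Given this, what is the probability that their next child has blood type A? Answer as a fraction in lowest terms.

19/20

Possible genotypes: Sofia ∈ {I^A I^A, I^A i}; Viktor ∈ {I^A I^A, I^A i}.
Weight each parental genotype pair by prior × P(type-A child):
  I^A I^A × I^A I^A: posterior weight 4/15; P(next child type A) = 1.
  I^A I^A × I^A i: posterior weight 4/15; P(next child type A) = 1.
  I^A i × I^A I^A: posterior weight 4/15; P(next child type A) = 1.
  I^A i × I^A i: posterior weight 1/5; P(next child type A) = 3/4.
Weighted sum = 19/20.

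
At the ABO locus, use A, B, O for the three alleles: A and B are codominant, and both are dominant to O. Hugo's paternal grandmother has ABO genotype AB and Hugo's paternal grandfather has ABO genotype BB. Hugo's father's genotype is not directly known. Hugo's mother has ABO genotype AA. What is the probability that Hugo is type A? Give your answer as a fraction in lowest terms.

1/4

Hugo's father's ABO genotype from AB × BB: 1/2 AB, 1/2 BB.
Crossing each possibility with the mother AA and summing P(type A): 1/2·1/2 + 1/2·0 = 1/4.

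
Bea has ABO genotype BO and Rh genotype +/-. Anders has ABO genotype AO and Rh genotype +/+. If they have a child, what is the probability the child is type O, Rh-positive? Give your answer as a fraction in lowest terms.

1/4

ABO cross BO × AO → offspring phenotypes: 1/4 O, 1/4 A, 1/4 B, 1/4 AB.
Rh cross +/- × +/+ → 1 Rh+.
Independent loci: P(type O, Rh-positive) = 1/4 × 1 = 1/4.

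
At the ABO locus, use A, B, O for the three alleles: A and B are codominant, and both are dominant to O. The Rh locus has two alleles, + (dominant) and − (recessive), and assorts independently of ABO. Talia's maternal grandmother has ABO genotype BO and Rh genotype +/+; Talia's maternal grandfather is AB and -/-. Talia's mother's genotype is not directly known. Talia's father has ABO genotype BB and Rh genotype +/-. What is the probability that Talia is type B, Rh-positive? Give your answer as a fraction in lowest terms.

Talia's mother's ABO genotype from BO × AB: 1/4 AB, 1/4 AO, 1/4 BB, 1/4 BO.
Crossing each possibility with the father BB and summing P(type B): 1/4·1/2 + 1/4·1/2 + 1/4·1 + 1/4·1 = 3/4.
Similarly for Rh via the mother's Rh distribution: P(Rh+) = 3/4.
Independent loci: 3/4 × 3/4 = 9/16.

9/16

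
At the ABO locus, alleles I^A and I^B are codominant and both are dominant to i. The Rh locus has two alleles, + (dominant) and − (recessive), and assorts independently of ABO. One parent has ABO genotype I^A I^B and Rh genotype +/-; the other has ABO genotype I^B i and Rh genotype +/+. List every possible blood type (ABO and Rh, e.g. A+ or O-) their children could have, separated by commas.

Gametes from I^A I^B × I^B i give offspring ABO genotypes I^A I^B, I^A i, I^B I^B, I^B i, i.e. phenotypes A, B, AB.
Rh cross +/- × +/+ → phenotypes Rh+.
Combining independently: A+, B+, AB+.

A+, B+, AB+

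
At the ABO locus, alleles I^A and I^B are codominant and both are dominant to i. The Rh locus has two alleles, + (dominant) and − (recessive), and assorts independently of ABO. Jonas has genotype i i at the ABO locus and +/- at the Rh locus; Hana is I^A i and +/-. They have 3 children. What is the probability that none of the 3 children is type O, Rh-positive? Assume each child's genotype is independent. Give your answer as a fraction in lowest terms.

125/512

ABO cross i i × I^A i → 1/2 O, 1/2 A.
Rh cross +/- × +/- → 3/4 Rh+, 1/4 Rh-; so P(type O, Rh-positive) = 1/2 × 3/4 = 3/8 per child.
P(not type O, Rh-positive) = 5/8 for one child; (5/8)^3 = 125/512.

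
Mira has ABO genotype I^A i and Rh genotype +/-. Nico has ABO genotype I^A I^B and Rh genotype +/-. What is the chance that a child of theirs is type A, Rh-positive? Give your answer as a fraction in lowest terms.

ABO cross I^A i × I^A I^B → offspring phenotypes: 1/2 A, 1/4 B, 1/4 AB.
Rh cross +/- × +/- → 3/4 Rh+, 1/4 Rh-.
Independent loci: P(type A, Rh-positive) = 1/2 × 3/4 = 3/8.

3/8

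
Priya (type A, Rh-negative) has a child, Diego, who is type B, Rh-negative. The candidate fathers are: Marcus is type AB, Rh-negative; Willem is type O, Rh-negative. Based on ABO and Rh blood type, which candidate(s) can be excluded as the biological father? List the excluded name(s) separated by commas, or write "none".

Willem

A candidate is excluded only if no genotype consistent with his phenotype could produce a type B, Rh-negative child with a type A, Rh-negative mother.
Willem (type O, Rh-): no genotype consistent with that phenotype can produce a type-B Rh- child with a type-A mother.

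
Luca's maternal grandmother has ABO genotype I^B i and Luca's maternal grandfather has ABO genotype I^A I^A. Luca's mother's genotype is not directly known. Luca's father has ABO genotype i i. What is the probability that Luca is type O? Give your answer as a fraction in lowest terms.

1/4

Luca's mother's ABO genotype from I^B i × I^A I^A: 1/2 I^A I^B, 1/2 I^A i.
Crossing each possibility with the father i i and summing P(type O): 1/2·0 + 1/2·1/2 = 1/4.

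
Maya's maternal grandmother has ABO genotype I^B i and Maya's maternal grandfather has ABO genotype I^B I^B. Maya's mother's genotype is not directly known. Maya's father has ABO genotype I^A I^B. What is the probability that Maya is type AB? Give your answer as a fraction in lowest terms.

Maya's mother's ABO genotype from I^B i × I^B I^B: 1/2 I^B I^B, 1/2 I^B i.
Crossing each possibility with the father I^A I^B and summing P(type AB): 1/2·1/2 + 1/2·1/4 = 3/8.

3/8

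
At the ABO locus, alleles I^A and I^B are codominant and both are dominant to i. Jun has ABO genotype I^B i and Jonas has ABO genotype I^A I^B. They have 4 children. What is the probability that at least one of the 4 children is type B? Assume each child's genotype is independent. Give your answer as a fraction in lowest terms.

15/16

ABO cross I^B i × I^A I^B → 1/4 A, 1/2 B, 1/4 AB.
So P(type B) = 1/2 per child.
P(none) = (1/2)^4 = 1/16; P(at least one) = 1 − 1/16 = 15/16.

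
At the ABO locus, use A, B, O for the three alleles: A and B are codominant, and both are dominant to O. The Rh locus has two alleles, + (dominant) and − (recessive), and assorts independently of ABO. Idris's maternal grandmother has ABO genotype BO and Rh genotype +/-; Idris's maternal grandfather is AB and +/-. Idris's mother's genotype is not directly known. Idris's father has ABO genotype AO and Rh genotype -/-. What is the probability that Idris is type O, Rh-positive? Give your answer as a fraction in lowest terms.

1/16

Idris's mother's ABO genotype from BO × AB: 1/4 AB, 1/4 AO, 1/4 BB, 1/4 BO.
Crossing each possibility with the father AO and summing P(type O): 1/4·0 + 1/4·1/4 + 1/4·0 + 1/4·1/4 = 1/8.
Similarly for Rh via the mother's Rh distribution: P(Rh+) = 1/2.
Independent loci: 1/8 × 1/2 = 1/16.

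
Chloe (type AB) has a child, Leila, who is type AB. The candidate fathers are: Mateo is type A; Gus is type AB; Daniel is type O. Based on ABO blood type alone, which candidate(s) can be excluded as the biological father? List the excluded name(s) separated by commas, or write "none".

Daniel

A candidate is excluded only if no genotype consistent with his phenotype could produce a type AB child with a type AB mother.
Daniel (type O): no genotype consistent with that phenotype can produce a type-AB child with a type-AB mother.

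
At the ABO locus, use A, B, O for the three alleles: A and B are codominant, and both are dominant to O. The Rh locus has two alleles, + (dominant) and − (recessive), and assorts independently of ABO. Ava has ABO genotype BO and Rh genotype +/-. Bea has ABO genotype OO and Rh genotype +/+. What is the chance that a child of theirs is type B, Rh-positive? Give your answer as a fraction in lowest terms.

ABO cross BO × OO → offspring phenotypes: 1/2 O, 1/2 B.
Rh cross +/- × +/+ → 1 Rh+.
Independent loci: P(type B, Rh-positive) = 1/2 × 1 = 1/2.

1/2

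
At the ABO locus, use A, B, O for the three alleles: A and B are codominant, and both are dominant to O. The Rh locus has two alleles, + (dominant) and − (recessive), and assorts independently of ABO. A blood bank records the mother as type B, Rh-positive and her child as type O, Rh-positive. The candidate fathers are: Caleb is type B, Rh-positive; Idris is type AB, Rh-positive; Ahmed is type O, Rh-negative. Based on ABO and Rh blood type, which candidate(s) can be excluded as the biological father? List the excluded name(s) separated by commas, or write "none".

Idris

A candidate is excluded only if no genotype consistent with his phenotype could produce a type O, Rh-positive child with a type B, Rh-positive mother.
Idris (type AB, Rh+): no genotype consistent with that phenotype can produce a type-O Rh+ child with a type-B mother.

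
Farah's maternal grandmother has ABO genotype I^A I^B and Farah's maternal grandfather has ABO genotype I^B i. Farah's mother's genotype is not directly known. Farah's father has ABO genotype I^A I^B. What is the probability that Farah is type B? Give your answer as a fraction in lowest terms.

Farah's mother's ABO genotype from I^A I^B × I^B i: 1/4 I^A I^B, 1/4 I^A i, 1/4 I^B I^B, 1/4 I^B i.
Crossing each possibility with the father I^A I^B and summing P(type B): 1/4·1/4 + 1/4·1/4 + 1/4·1/2 + 1/4·1/2 = 3/8.

3/8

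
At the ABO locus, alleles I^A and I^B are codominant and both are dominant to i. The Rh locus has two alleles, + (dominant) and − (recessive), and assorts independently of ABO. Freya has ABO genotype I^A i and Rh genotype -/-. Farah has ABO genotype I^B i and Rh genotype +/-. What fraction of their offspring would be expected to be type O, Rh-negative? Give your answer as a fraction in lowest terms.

1/8

ABO cross I^A i × I^B i → offspring phenotypes: 1/4 O, 1/4 A, 1/4 B, 1/4 AB.
Rh cross -/- × +/- → 1/2 Rh+, 1/2 Rh-.
Independent loci: P(type O, Rh-negative) = 1/4 × 1/2 = 1/8.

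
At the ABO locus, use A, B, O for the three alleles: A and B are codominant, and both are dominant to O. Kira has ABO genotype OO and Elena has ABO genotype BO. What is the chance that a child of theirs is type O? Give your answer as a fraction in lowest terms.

1/2

ABO cross OO × BO → offspring phenotypes: 1/2 O, 1/2 B.
So P(type O) = 1/2.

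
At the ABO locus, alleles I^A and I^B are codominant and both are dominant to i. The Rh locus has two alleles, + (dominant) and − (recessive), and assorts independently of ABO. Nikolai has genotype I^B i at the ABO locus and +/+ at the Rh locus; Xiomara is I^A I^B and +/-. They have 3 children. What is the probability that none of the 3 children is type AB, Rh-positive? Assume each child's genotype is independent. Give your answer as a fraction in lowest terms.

ABO cross I^B i × I^A I^B → 1/4 A, 1/2 B, 1/4 AB.
Rh cross +/+ × +/- → 1 Rh+; so P(type AB, Rh-positive) = 1/4 × 1 = 1/4 per child.
P(not type AB, Rh-positive) = 3/4 for one child; (3/4)^3 = 27/64.

27/64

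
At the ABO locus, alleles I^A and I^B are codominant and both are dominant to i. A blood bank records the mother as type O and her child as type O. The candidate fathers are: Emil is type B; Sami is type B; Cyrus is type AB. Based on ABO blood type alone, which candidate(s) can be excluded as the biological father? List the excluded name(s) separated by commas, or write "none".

Cyrus

A candidate is excluded only if no genotype consistent with his phenotype could produce a type O child with a type O mother.
Cyrus (type AB): no genotype consistent with that phenotype can produce a type-O child with a type-O mother.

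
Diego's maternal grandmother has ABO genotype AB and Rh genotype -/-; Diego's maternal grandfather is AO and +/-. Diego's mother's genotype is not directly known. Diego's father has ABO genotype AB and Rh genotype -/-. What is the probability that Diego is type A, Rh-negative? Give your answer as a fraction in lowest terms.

9/32

Diego's mother's ABO genotype from AB × AO: 1/4 AA, 1/4 AB, 1/4 AO, 1/4 BO.
Crossing each possibility with the father AB and summing P(type A): 1/4·1/2 + 1/4·1/4 + 1/4·1/2 + 1/4·1/4 = 3/8.
Similarly for Rh via the mother's Rh distribution: P(Rh-) = 3/4.
Independent loci: 3/8 × 3/4 = 9/32.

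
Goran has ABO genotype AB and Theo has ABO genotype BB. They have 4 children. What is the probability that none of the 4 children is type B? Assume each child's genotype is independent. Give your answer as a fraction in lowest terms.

1/16

ABO cross AB × BB → 1/2 B, 1/2 AB.
So P(type B) = 1/2 per child.
P(not type B) = 1/2 for one child; (1/2)^4 = 1/16.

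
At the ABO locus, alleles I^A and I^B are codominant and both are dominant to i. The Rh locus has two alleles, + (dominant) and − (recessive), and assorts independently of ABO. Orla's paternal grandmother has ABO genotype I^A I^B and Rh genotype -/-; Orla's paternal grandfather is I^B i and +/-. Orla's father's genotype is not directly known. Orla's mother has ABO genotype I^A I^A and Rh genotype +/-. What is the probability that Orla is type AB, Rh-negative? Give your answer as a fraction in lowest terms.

Orla's father's ABO genotype from I^A I^B × I^B i: 1/4 I^A I^B, 1/4 I^A i, 1/4 I^B I^B, 1/4 I^B i.
Crossing each possibility with the mother I^A I^A and summing P(type AB): 1/4·1/2 + 1/4·0 + 1/4·1 + 1/4·1/2 = 1/2.
Similarly for Rh via the father's Rh distribution: P(Rh-) = 3/8.
Independent loci: 1/2 × 3/8 = 3/16.

3/16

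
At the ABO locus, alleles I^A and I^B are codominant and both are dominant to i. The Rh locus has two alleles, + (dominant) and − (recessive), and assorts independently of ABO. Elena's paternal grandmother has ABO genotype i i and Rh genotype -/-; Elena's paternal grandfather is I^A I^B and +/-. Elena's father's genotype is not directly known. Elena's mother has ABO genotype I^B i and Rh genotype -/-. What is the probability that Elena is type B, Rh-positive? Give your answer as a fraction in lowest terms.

Elena's father's ABO genotype from i i × I^A I^B: 1/2 I^A i, 1/2 I^B i.
Crossing each possibility with the mother I^B i and summing P(type B): 1/2·1/4 + 1/2·3/4 = 1/2.
Similarly for Rh via the father's Rh distribution: P(Rh+) = 1/4.
Independent loci: 1/2 × 1/4 = 1/8.

1/8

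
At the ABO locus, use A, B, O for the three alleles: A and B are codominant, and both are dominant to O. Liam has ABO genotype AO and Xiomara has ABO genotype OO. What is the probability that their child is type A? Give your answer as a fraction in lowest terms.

1/2

ABO cross AO × OO → offspring phenotypes: 1/2 O, 1/2 A.
So P(type A) = 1/2.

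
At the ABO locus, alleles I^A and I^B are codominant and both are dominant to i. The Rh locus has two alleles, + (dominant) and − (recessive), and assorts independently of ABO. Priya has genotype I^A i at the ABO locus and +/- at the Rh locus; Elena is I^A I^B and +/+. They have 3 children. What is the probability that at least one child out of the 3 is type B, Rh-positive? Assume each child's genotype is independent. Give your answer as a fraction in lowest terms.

ABO cross I^A i × I^A I^B → 1/2 A, 1/4 B, 1/4 AB.
Rh cross +/- × +/+ → 1 Rh+; so P(type B, Rh-positive) = 1/4 × 1 = 1/4 per child.
P(none) = (3/4)^3 = 27/64; P(at least one) = 1 − 27/64 = 37/64.

37/64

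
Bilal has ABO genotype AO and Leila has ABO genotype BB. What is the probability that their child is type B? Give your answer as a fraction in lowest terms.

1/2

ABO cross AO × BB → offspring phenotypes: 1/2 B, 1/2 AB.
So P(type B) = 1/2.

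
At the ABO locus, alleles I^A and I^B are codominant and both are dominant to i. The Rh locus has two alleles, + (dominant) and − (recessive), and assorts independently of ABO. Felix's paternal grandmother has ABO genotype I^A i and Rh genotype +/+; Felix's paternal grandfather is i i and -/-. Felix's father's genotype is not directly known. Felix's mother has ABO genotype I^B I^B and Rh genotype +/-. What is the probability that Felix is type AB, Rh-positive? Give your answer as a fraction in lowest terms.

3/16

Felix's father's ABO genotype from I^A i × i i: 1/2 I^A i, 1/2 i i.
Crossing each possibility with the mother I^B I^B and summing P(type AB): 1/2·1/2 + 1/2·0 = 1/4.
Similarly for Rh via the father's Rh distribution: P(Rh+) = 3/4.
Independent loci: 1/4 × 3/4 = 3/16.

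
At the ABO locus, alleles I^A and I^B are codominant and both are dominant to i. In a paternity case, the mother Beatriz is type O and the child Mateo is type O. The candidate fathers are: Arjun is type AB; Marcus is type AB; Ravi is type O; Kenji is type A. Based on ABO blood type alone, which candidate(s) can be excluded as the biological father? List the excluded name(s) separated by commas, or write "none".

Arjun, Marcus

A candidate is excluded only if no genotype consistent with his phenotype could produce a type O child with a type O mother.
Arjun (type AB): no genotype consistent with that phenotype can produce a type-O child with a type-O mother.
Marcus (type AB): no genotype consistent with that phenotype can produce a type-O child with a type-O mother.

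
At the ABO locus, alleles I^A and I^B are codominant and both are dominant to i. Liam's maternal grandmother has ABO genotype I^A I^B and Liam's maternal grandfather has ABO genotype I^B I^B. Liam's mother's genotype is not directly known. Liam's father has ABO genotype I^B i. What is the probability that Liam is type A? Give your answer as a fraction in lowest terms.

1/8

Liam's mother's ABO genotype from I^A I^B × I^B I^B: 1/2 I^A I^B, 1/2 I^B I^B.
Crossing each possibility with the father I^B i and summing P(type A): 1/2·1/4 + 1/2·0 = 1/8.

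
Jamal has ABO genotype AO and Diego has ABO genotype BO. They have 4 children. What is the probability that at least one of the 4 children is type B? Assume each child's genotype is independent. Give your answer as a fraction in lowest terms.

ABO cross AO × BO → 1/4 O, 1/4 A, 1/4 B, 1/4 AB.
So P(type B) = 1/4 per child.
P(none) = (3/4)^4 = 81/256; P(at least one) = 1 − 81/256 = 175/256.

175/256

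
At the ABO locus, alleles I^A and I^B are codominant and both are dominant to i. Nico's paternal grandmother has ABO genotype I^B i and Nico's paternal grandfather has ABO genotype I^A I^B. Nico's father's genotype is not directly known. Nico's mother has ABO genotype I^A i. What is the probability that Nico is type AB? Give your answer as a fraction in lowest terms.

Nico's father's ABO genotype from I^B i × I^A I^B: 1/4 I^A I^B, 1/4 I^A i, 1/4 I^B I^B, 1/4 I^B i.
Crossing each possibility with the mother I^A i and summing P(type AB): 1/4·1/4 + 1/4·0 + 1/4·1/2 + 1/4·1/4 = 1/4.

1/4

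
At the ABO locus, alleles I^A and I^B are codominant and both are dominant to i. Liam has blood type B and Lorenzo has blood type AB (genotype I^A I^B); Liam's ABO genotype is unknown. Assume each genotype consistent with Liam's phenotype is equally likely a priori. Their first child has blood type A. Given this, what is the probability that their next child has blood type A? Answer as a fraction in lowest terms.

1/4

Possible genotypes: Liam ∈ {I^B I^B, I^B i}; Lorenzo ∈ {I^A I^B}.
Weight each parental genotype pair by prior × P(type-A child):
  I^B i × I^A I^B: posterior weight 1; P(next child type A) = 1/4.
Weighted sum = 1/4.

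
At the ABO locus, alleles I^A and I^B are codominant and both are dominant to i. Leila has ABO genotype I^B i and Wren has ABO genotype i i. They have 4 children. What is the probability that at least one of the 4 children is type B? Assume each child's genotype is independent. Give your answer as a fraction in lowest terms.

15/16

ABO cross I^B i × i i → 1/2 O, 1/2 B.
So P(type B) = 1/2 per child.
P(none) = (1/2)^4 = 1/16; P(at least one) = 1 − 1/16 = 15/16.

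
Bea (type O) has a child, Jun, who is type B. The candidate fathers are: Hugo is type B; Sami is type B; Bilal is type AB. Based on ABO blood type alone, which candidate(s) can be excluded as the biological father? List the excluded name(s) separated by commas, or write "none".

none

A candidate is excluded only if no genotype consistent with his phenotype could produce a type B child with a type O mother.
Every candidate has at least one consistent genotype combination, so none can be excluded.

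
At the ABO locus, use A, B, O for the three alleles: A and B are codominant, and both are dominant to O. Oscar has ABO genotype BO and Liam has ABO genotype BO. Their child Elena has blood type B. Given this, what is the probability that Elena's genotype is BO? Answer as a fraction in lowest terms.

Cross BO × BO → 1/4 BB, 1/2 BO, 1/4 OO.
Type-B genotypes among offspring: BB (1/4), BO (1/2); total 3/4.
P(BO | type B) = (1/2) / (3/4) = 2/3.

2/3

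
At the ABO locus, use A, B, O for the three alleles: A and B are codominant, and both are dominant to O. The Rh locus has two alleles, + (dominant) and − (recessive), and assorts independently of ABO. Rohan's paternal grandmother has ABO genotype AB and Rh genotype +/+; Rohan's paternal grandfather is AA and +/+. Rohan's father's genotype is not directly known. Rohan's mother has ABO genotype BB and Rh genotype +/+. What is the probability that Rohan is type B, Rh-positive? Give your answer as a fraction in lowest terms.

Rohan's father's ABO genotype from AB × AA: 1/2 AA, 1/2 AB.
Crossing each possibility with the mother BB and summing P(type B): 1/2·0 + 1/2·1/2 = 1/4.
Similarly for Rh via the father's Rh distribution: P(Rh+) = 1.
Independent loci: 1/4 × 1 = 1/4.

1/4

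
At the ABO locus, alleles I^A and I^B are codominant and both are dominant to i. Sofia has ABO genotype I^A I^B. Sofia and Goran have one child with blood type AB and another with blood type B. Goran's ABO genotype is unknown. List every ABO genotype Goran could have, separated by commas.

I^A I^B, I^A i, I^B I^B, I^B i

For each candidate genotype of Goran, check whether crossing it with I^A I^B can produce every observed child phenotype.
  I^A I^A → possible child types {A, AB} ✗
  I^A I^B → possible child types {A, B, AB} ✓
  I^A i → possible child types {A, B, AB} ✓
  I^B I^B → possible child types {B, AB} ✓
  I^B i → possible child types {A, B, AB} ✓
  i i → possible child types {A, B} ✗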